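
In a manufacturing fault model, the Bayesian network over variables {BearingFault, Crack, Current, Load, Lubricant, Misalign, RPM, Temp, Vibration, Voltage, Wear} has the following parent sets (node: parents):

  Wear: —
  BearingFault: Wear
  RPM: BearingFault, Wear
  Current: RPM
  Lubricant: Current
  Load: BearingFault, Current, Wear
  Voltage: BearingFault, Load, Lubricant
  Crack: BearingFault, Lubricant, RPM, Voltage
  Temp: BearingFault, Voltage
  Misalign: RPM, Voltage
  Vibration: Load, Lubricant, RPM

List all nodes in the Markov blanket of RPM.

The Markov blanket of a node is its parents, its children, and the other parents of its children.
Ch(RPM) = {Crack, Current, Misalign, Vibration}.
RPM's parents: BearingFault, Wear.
Co-parents of RPM (other parents of its children):
  Current: —
  Crack: BearingFault, Lubricant, Voltage
  Misalign: Voltage
  Vibration: Load, Lubricant
Taking the union gives {BearingFault, Crack, Current, Load, Lubricant, Misalign, Vibration, Voltage, Wear}.

{BearingFault, Crack, Current, Load, Lubricant, Misalign, Vibration, Voltage, Wear}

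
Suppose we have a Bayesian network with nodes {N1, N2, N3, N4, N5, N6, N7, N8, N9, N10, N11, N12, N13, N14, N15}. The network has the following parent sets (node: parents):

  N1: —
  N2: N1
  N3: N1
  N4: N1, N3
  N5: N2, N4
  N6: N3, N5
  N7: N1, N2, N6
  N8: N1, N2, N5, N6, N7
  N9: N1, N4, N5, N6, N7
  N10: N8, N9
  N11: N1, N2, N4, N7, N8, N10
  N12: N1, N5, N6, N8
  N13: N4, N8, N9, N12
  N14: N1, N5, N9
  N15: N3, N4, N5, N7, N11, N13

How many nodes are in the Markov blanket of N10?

7

By definition, MB(N10) is built from N10's parents, N10's children, and the co-parents of N10.
Parents of N10: N8, N9.
Children of N10: N11.
For each child, the remaining parents (spouses of N10):
  parents(N11) \ {N10} = {N1, N2, N4, N7, N8}.
MB(N10) = {N1, N2, N4, N7, N8, N9, N11}, which has 7 nodes.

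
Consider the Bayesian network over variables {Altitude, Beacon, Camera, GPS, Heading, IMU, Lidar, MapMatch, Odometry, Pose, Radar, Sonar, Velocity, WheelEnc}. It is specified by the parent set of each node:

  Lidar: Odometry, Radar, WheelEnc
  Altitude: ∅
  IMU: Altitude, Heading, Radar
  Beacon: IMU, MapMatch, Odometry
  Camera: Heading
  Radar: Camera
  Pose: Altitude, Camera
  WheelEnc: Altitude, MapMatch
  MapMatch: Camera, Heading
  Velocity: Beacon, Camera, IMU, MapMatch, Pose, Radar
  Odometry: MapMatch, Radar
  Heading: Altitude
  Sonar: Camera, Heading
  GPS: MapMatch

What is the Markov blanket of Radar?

Parents of Radar: Camera.
Radar has children IMU, Lidar, Odometry, Velocity.
For each child, the remaining parents (spouses of Radar):
  Odometry also has parent MapMatch.
  IMU also has parents Altitude, Heading.
  parents(Velocity) \ {Radar} = {Beacon, Camera, IMU, MapMatch, Pose}.
  parents(Lidar) \ {Radar} = {Odometry, WheelEnc}.
Taking the union gives {Altitude, Beacon, Camera, Heading, IMU, Lidar, MapMatch, Odometry, Pose, Velocity, WheelEnc}.

{Altitude, Beacon, Camera, Heading, IMU, Lidar, MapMatch, Odometry, Pose, Velocity, WheelEnc}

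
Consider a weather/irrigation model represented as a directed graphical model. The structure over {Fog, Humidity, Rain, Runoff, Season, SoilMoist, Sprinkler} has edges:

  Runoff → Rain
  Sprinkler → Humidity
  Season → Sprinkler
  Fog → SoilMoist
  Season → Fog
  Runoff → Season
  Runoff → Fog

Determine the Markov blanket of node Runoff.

Runoff has no parents.
Children of Runoff: Fog, Rain, Season.
For each child, the remaining parents (spouses of Runoff):
  Rain: no additional parents.
  Season has no other parent.
  Fog's other parent is Season.
Union: {} ∪ {Fog, Rain, Season} ∪ {Season} = {Fog, Rain, Season}.

{Fog, Rain, Season}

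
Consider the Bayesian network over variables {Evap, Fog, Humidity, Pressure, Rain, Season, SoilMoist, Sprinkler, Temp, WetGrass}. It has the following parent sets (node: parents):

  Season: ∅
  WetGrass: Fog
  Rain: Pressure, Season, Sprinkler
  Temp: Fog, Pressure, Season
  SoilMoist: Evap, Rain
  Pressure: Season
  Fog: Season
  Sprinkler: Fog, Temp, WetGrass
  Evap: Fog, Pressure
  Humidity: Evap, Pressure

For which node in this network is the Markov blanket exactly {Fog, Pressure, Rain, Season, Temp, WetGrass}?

The target node must have every member of {Fog, Pressure, Rain, Season, Temp, WetGrass} as a parent, child, or co-parent, and no others.
Parents of Sprinkler: Fog, Temp, WetGrass; children: Rain; co-parents: Pressure, Season.
These exactly cover the given set, so the node is Sprinkler.

Sprinkler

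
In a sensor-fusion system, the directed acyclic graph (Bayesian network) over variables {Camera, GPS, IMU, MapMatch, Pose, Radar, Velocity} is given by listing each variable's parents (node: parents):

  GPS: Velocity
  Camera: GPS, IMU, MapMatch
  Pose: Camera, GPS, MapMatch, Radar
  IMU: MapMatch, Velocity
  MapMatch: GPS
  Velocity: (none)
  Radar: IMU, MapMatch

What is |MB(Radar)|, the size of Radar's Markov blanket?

A node's Markov blanket = Pa ∪ Ch ∪ (parents of Ch other than the node itself).
Children of Radar: Pose.
Pa(Radar) = {IMU, MapMatch}.
Co-parents of Radar (other parents of its children):
  Pose's other parents are Camera, GPS, MapMatch.
MB(Radar) = {Camera, GPS, IMU, MapMatch, Pose}, which has 5 nodes.

5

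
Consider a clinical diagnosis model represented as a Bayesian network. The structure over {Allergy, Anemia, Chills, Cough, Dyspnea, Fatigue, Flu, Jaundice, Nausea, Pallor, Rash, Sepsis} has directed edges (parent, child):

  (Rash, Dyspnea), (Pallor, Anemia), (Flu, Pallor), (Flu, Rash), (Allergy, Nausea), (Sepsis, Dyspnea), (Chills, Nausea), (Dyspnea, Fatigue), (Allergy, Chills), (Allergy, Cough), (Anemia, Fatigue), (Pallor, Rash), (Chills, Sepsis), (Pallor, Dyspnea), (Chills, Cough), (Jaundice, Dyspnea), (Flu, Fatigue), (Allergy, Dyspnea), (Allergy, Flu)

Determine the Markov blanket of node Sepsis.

By definition, MB(Sepsis) is built from Sepsis's parents, Sepsis's children, and the co-parents of Sepsis.
Sepsis has parent Chills.
Sepsis's children: Dyspnea.
Parents of each child, excluding Sepsis:
  parents(Dyspnea) \ {Sepsis} = {Allergy, Jaundice, Pallor, Rash}.
So the Markov blanket of Sepsis is {Allergy, Chills, Dyspnea, Jaundice, Pallor, Rash}.

{Allergy, Chills, Dyspnea, Jaundice, Pallor, Rash}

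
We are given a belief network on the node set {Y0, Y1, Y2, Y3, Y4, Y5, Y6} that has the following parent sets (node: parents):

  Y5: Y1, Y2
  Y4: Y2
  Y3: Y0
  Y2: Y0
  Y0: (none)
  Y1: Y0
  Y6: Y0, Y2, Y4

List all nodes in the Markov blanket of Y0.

{Y1, Y2, Y3, Y4, Y6}

By definition, MB(Y0) is built from Y0's parents, Y0's children, and the co-parents of Y0.
Y0's parents: none.
Ch(Y0) = {Y1, Y2, Y3, Y6}.
Parents of each child, excluding Y0:
  Y1: no additional parents.
  Y2: no additional parents.
  Y3: no additional parents.
  Y6 also has parents Y2, Y4.
MB(Y0) = {Y1, Y2, Y3, Y4, Y6}.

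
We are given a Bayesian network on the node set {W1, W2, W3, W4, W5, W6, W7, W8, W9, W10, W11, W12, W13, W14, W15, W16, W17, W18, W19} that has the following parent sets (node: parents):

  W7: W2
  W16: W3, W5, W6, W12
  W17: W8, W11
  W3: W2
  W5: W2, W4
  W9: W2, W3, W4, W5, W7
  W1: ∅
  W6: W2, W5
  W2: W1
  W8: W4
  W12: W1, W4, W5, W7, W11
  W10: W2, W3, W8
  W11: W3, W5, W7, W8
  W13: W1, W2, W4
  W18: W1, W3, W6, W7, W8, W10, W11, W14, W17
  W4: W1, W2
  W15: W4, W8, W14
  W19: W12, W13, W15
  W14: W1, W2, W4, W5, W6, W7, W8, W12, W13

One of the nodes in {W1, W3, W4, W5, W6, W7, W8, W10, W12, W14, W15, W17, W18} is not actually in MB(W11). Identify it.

W11 has parents W3, W5, W7, W8.
Ch(W11) = {W12, W17, W18}.
Co-parents of W11 (other parents of its children):
  W12 also has parents W1, W4, W5, W7.
  parents(W17) \ {W11} = {W8}.
  W18's other parents are W1, W3, W6, W7, W8, W10, W14, W17.
MB(W11) = {W1, W3, W4, W5, W6, W7, W8, W10, W12, W14, W17, W18}.
W15 is neither a parent, child, nor co-parent of W11, so it does not belong.

W15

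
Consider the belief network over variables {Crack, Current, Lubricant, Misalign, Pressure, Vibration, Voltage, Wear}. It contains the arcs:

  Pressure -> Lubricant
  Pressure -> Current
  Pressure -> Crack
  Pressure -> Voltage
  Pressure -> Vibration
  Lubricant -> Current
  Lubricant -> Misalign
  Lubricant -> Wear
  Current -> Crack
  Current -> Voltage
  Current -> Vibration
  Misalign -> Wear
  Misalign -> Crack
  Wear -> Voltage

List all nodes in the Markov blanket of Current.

Pa(Current) = {Lubricant, Pressure}.
Children of Current: Crack, Vibration, Voltage.
For each child, the remaining parents (spouses of Current):
  Crack also has parents Misalign, Pressure.
  parents(Voltage) \ {Current} = {Pressure, Wear}.
  parents(Vibration) \ {Current} = {Pressure}.
Taking the union gives {Crack, Lubricant, Misalign, Pressure, Vibration, Voltage, Wear}.

{Crack, Lubricant, Misalign, Pressure, Vibration, Voltage, Wear}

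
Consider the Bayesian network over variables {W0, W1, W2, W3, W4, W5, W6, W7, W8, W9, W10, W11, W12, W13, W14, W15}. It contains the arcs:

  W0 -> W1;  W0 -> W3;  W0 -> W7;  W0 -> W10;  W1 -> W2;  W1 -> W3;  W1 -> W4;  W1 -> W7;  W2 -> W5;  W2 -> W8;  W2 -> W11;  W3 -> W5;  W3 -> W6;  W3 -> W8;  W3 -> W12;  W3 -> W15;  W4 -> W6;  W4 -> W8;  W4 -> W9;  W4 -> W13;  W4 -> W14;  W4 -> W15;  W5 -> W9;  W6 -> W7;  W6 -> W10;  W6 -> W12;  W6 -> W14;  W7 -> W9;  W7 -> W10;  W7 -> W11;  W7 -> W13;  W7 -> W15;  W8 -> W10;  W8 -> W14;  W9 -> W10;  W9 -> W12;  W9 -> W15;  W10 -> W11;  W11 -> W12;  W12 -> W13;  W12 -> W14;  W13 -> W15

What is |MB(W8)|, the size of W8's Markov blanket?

10

The Markov blanket of a node is its parents, its children, and the other parents of its children.
W8's parents: W2, W3, W4.
W8's children: W10, W14.
Other parents of W8's children:
  W10: W0, W6, W7, W9
  W14: W4, W6, W12
MB(W8) = {W0, W2, W3, W4, W6, W7, W9, W10, W12, W14}, which has 10 nodes.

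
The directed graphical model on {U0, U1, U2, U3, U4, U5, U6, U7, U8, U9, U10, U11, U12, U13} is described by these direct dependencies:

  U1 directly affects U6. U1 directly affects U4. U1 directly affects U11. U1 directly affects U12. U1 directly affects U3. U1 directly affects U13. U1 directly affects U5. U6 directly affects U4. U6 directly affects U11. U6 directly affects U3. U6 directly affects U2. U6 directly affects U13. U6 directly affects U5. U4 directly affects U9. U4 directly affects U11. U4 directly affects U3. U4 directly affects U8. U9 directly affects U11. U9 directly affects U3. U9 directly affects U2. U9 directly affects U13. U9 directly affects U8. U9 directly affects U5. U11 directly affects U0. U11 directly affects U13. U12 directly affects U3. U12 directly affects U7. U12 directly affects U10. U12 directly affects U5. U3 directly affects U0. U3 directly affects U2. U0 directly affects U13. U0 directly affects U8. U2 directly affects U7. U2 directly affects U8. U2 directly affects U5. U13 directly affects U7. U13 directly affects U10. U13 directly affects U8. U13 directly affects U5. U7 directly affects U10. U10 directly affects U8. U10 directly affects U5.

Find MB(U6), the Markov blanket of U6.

U6 has children U2, U3, U4, U5, U11, U13.
Pa(U6) = {U1}.
Co-parents of U6 (other parents of its children):
  U4 also has parent U1.
  parents(U11) \ {U6} = {U1, U4, U9}.
  U3 also has parents U1, U4, U9, U12.
  U2's other parents are U3, U9.
  U13 also has parents U0, U1, U9, U11.
  U5 also has parents U1, U2, U9, U10, U12, U13.
Taking the union gives {U0, U1, U2, U3, U4, U5, U9, U10, U11, U12, U13}.

{U0, U1, U2, U3, U4, U5, U9, U10, U11, U12, U13}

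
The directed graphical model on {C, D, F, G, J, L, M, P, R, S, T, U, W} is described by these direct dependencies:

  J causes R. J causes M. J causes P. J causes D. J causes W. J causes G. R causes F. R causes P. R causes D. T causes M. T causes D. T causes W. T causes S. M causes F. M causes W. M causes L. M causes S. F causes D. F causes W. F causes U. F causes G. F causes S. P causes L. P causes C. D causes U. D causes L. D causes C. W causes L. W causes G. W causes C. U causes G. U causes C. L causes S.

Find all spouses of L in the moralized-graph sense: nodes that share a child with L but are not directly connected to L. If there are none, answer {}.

{F, T}

Children of L: S.
  S: F, M, T
Excluding nodes already adjacent to L (D, M, P, S, W), the co-parent-only contribution is {F, T}.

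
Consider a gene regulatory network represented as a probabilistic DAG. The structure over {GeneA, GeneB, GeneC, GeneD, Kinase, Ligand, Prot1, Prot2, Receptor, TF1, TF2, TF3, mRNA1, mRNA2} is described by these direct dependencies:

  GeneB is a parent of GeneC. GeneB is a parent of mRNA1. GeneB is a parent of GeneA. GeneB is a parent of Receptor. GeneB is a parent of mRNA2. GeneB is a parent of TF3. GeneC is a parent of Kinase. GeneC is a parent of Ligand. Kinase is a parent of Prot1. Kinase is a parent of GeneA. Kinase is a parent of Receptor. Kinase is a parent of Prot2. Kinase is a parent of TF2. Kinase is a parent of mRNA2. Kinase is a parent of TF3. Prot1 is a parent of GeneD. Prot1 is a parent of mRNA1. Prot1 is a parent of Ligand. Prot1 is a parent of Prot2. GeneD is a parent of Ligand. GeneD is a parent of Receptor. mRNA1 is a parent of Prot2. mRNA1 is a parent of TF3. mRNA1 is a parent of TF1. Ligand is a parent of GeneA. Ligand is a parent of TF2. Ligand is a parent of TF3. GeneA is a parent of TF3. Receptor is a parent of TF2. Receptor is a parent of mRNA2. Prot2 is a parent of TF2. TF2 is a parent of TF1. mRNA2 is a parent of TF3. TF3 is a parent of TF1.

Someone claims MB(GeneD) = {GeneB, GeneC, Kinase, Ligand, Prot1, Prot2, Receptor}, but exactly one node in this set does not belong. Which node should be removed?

The Markov blanket of a node is its parents, its children, and the other parents of its children.
Ch(GeneD) = {Ligand, Receptor}.
GeneD has parent Prot1.
Parents of each child, excluding GeneD:
  Ligand also has parents GeneC, Prot1.
  Receptor also has parents GeneB, Kinase.
MB(GeneD) = {GeneB, GeneC, Kinase, Ligand, Prot1, Receptor}.
Prot2 is neither a parent, child, nor co-parent of GeneD, so it does not belong.

Prot2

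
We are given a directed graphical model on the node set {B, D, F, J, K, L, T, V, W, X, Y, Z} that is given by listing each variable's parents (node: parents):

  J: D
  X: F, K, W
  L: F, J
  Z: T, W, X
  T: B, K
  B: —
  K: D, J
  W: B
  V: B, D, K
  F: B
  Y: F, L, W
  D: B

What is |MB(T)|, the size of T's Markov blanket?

5

The Markov blanket of a node is its parents, its children, and the other parents of its children.
Children of T: Z.
Pa(T) = {B, K}.
Parents of each child, excluding T:
  Z: W, X
MB(T) = {B, K, W, X, Z}, which has 5 nodes.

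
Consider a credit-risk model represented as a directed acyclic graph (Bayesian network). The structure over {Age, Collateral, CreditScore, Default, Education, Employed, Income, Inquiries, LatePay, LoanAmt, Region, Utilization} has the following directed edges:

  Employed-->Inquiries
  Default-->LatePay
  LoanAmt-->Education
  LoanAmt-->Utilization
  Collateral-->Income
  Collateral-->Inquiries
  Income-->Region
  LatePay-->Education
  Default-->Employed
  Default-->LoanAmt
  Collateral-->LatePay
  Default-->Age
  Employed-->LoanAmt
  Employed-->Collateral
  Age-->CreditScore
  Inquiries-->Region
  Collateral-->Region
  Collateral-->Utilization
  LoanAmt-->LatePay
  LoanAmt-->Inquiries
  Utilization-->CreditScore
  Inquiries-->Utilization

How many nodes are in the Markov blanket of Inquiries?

Inquiries has parents Collateral, Employed, LoanAmt.
Children of Inquiries: Region, Utilization.
For each child, the remaining parents (spouses of Inquiries):
  Utilization: Collateral, LoanAmt
  Region: Collateral, Income
MB(Inquiries) = {Collateral, Employed, Income, LoanAmt, Region, Utilization}, which has 6 nodes.

6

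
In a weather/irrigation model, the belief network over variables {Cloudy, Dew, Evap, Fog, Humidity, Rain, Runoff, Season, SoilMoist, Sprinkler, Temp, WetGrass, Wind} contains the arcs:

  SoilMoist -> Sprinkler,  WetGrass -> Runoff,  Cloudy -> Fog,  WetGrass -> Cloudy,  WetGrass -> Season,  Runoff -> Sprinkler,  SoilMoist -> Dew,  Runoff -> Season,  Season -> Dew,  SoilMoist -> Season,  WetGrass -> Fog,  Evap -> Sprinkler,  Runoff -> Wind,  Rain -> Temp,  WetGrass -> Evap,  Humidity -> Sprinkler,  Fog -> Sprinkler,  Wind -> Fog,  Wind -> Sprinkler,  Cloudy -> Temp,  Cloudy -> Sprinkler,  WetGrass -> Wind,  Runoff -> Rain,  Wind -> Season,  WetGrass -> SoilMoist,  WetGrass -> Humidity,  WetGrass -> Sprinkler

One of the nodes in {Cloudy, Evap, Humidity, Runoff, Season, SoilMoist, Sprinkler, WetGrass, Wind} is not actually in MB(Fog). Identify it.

Season

Pa(Fog) = {Cloudy, WetGrass, Wind}.
Fog's children: Sprinkler.
Other parents of Fog's children:
  Sprinkler's other parents are Cloudy, Evap, Humidity, Runoff, SoilMoist, WetGrass, Wind.
MB(Fog) = {Cloudy, Evap, Humidity, Runoff, SoilMoist, Sprinkler, WetGrass, Wind}.
Season is neither a parent, child, nor co-parent of Fog, so it does not belong.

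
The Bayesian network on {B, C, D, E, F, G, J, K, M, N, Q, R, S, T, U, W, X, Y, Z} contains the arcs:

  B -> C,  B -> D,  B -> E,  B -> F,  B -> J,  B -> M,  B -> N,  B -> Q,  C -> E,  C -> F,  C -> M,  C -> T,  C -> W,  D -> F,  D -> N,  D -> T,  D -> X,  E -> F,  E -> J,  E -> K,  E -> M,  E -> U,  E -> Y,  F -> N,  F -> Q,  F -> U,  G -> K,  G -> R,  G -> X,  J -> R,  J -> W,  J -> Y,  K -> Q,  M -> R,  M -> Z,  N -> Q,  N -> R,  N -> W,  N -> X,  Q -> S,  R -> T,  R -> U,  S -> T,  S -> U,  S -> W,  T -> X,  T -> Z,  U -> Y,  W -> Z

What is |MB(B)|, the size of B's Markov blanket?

9

B's children: C, D, E, F, J, M, N, Q.
Pa(B) = {}.
Co-parents of B (other parents of its children):
  C: —
  D: —
  E: C
  F: C, D, E
  J: E
  M: C, E
  N: D, F
  Q: F, K, N
MB(B) = {C, D, E, F, J, K, M, N, Q}, which has 9 nodes.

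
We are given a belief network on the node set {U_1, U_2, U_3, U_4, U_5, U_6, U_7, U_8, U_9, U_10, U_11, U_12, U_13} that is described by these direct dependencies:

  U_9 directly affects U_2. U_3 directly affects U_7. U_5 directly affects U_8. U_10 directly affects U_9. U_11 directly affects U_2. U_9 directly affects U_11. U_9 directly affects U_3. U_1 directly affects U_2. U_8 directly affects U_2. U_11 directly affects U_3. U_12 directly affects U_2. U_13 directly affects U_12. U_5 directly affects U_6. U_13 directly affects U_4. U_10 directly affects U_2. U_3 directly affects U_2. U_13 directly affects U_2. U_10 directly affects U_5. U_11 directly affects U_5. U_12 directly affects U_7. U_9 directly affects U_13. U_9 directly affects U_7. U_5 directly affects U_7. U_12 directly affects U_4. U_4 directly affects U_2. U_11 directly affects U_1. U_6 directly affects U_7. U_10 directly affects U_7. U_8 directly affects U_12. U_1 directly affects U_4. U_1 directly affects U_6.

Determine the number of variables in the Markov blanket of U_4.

Ch(U_4) = {U_2}.
U_4 has parents U_1, U_12, U_13.
Parents of each child, excluding U_4:
  parents(U_2) \ {U_4} = {U_1, U_3, U_8, U_9, U_10, U_11, U_12, U_13}.
MB(U_4) = {U_1, U_2, U_3, U_8, U_9, U_10, U_11, U_12, U_13}, which has 9 nodes.

9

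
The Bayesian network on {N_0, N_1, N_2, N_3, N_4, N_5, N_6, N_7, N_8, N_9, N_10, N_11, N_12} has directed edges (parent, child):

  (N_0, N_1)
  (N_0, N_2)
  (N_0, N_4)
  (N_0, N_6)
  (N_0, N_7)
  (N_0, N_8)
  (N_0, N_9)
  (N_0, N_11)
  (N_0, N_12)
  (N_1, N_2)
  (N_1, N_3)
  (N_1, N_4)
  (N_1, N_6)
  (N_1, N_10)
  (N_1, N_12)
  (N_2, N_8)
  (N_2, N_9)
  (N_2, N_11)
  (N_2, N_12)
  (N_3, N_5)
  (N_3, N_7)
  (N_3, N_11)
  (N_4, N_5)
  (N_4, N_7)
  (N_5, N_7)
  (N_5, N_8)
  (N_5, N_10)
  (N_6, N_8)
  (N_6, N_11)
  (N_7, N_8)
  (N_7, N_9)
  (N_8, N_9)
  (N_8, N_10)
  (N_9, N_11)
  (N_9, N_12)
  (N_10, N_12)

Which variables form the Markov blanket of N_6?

{N_0, N_1, N_2, N_3, N_5, N_7, N_8, N_9, N_11}

By definition, MB(N_6) is built from N_6's parents, N_6's children, and the co-parents of N_6.
Pa(N_6) = {N_0, N_1}.
N_6 has children N_8, N_11.
Co-parents of N_6 (other parents of its children):
  N_8's other parents are N_0, N_2, N_5, N_7.
  N_11's other parents are N_0, N_2, N_3, N_9.
Taking the union gives {N_0, N_1, N_2, N_3, N_5, N_7, N_8, N_9, N_11}.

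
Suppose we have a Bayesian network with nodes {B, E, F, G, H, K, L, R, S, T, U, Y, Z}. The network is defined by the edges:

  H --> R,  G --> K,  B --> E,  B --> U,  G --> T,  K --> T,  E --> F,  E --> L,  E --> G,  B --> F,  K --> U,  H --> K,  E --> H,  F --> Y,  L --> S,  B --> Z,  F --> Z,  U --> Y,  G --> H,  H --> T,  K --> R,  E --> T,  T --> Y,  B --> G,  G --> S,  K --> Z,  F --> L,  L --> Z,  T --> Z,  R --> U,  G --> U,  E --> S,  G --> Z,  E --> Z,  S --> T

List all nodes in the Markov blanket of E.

E's parents: B.
Ch(E) = {F, G, H, L, S, T, Z}.
Other parents of E's children:
  F also has parent B.
  parents(G) \ {E} = {B}.
  H also has parent G.
  L also has parent F.
  S also has parents G, L.
  T's other parents are G, H, K, S.
  parents(Z) \ {E} = {B, F, G, K, L, T}.
Taking the union gives {B, F, G, H, K, L, S, T, Z}.

{B, F, G, H, K, L, S, T, Z}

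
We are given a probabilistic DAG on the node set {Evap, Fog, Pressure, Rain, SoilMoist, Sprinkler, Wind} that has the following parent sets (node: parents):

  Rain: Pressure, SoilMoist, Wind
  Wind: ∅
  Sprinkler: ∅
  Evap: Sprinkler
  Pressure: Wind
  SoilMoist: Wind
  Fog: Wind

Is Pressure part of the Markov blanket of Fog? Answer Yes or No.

The Markov blanket of a node is its parents, its children, and the other parents of its children.
Ch(Fog) = {}.
Parents of Fog: Wind.
With no children, Fog has no spouses; the co-parent set is empty.
MB(Fog) = {Wind}; Pressure is not in this set.

No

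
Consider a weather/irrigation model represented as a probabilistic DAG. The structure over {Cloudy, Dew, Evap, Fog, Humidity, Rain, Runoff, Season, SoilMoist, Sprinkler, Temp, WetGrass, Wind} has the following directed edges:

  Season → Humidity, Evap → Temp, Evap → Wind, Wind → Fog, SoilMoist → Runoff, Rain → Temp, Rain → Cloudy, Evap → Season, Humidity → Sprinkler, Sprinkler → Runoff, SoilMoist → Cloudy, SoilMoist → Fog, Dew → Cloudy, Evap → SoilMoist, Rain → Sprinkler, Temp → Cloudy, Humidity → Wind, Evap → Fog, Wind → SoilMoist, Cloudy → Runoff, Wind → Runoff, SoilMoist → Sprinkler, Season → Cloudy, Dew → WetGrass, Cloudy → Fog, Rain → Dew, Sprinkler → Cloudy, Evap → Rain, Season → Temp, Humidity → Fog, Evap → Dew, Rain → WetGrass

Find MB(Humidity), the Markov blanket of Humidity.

{Cloudy, Evap, Fog, Rain, Season, SoilMoist, Sprinkler, Wind}

Humidity has parent Season.
Children of Humidity: Fog, Sprinkler, Wind.
Other parents of Humidity's children:
  Wind's other parent is Evap.
  Sprinkler also has parents Rain, SoilMoist.
  Fog's other parents are Cloudy, Evap, SoilMoist, Wind.
Taking the union gives {Cloudy, Evap, Fog, Rain, Season, SoilMoist, Sprinkler, Wind}.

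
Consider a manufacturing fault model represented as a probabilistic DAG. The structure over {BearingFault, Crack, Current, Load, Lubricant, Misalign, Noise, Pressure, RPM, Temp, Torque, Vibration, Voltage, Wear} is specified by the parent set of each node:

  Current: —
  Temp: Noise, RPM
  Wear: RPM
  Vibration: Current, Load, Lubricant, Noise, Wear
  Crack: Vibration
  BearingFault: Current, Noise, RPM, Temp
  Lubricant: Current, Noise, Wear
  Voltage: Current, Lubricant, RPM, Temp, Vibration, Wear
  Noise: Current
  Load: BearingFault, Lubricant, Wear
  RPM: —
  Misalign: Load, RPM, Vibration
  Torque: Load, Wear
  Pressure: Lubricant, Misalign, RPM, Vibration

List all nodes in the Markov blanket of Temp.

{BearingFault, Current, Lubricant, Noise, RPM, Vibration, Voltage, Wear}

A node's Markov blanket = Pa ∪ Ch ∪ (parents of Ch other than the node itself).
Temp's parents: Noise, RPM.
Ch(Temp) = {BearingFault, Voltage}.
Co-parents of Temp (other parents of its children):
  BearingFault also has parents Current, Noise, RPM.
  parents(Voltage) \ {Temp} = {Current, Lubricant, RPM, Vibration, Wear}.
So the Markov blanket of Temp is {BearingFault, Current, Lubricant, Noise, RPM, Vibration, Voltage, Wear}.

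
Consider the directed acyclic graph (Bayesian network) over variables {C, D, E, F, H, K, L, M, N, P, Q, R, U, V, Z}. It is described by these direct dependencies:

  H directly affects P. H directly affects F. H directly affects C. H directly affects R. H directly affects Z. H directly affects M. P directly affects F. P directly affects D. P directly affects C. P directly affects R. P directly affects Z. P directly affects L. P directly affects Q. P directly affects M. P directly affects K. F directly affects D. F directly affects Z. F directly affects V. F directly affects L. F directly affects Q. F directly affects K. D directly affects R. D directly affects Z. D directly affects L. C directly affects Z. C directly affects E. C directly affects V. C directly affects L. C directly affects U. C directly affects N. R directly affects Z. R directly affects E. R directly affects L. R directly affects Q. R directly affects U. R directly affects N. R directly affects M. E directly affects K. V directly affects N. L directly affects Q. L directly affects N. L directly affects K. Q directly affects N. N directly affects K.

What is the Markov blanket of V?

The Markov blanket of a node is its parents, its children, and the other parents of its children.
V has child N.
V's parents: C, F.
Co-parents of V (other parents of its children):
  parents(N) \ {V} = {C, L, Q, R}.
So the Markov blanket of V is {C, F, L, N, Q, R}.

{C, F, L, N, Q, R}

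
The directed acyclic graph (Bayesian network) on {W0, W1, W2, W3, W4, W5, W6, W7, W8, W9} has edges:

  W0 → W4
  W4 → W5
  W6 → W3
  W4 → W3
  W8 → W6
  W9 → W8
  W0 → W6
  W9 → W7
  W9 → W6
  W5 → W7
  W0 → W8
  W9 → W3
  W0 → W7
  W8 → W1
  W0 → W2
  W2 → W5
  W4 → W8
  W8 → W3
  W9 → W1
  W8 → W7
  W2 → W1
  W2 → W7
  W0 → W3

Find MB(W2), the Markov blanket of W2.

{W0, W1, W4, W5, W7, W8, W9}

Children of W2: W1, W5, W7.
W2's parents: W0.
For each child, the remaining parents (spouses of W2):
  W5 also has parent W4.
  W7's other parents are W0, W5, W8, W9.
  parents(W1) \ {W2} = {W8, W9}.
Taking the union gives {W0, W1, W4, W5, W7, W8, W9}.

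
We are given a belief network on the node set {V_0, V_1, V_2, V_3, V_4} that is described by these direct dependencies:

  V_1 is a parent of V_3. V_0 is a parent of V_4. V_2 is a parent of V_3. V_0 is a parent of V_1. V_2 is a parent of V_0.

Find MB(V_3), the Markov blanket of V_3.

Recall MB(v) = parents ∪ children ∪ spouses, where spouses are the other parents of v's children.
V_3 has parents V_1, V_2.
V_3 has no children.
V_3 has no children, so there are no co-parents.
Union: {V_1, V_2} ∪ {} ∪ {} = {V_1, V_2}.

{V_1, V_2}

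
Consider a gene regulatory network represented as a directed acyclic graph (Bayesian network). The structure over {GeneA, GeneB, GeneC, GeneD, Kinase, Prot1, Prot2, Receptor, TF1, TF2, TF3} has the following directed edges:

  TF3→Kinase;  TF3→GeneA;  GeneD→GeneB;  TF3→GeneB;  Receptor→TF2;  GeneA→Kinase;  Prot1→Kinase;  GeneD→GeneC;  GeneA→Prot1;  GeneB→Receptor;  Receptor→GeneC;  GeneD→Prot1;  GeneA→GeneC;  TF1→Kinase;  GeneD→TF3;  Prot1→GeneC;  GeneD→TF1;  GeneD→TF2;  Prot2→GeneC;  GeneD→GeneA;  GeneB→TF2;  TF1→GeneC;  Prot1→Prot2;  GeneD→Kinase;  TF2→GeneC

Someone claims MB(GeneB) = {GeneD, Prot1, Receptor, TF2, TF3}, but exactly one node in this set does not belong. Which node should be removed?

GeneB has children Receptor, TF2.
Parents of GeneB: GeneD, TF3.
Parents of each child, excluding GeneB:
  Receptor: —
  TF2: GeneD, Receptor
MB(GeneB) = {GeneD, Receptor, TF2, TF3}.
Prot1 is neither a parent, child, nor co-parent of GeneB, so it does not belong.

Prot1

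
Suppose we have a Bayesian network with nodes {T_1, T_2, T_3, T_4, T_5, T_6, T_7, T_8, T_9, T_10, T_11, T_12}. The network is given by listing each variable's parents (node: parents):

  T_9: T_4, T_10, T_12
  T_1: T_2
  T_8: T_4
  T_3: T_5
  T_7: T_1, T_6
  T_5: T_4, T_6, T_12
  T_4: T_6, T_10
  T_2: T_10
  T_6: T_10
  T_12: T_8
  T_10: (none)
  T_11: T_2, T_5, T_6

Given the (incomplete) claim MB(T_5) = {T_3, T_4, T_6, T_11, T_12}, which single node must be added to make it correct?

Pa(T_5) = {T_4, T_6, T_12}.
T_5's children: T_3, T_11.
Co-parents of T_5 (other parents of its children):
  T_3 has no other parent.
  T_11's other parents are T_2, T_6.
MB(T_5) = {T_2, T_3, T_4, T_6, T_11, T_12}.
Comparing with the claimed set, T_2 is missing.

T_2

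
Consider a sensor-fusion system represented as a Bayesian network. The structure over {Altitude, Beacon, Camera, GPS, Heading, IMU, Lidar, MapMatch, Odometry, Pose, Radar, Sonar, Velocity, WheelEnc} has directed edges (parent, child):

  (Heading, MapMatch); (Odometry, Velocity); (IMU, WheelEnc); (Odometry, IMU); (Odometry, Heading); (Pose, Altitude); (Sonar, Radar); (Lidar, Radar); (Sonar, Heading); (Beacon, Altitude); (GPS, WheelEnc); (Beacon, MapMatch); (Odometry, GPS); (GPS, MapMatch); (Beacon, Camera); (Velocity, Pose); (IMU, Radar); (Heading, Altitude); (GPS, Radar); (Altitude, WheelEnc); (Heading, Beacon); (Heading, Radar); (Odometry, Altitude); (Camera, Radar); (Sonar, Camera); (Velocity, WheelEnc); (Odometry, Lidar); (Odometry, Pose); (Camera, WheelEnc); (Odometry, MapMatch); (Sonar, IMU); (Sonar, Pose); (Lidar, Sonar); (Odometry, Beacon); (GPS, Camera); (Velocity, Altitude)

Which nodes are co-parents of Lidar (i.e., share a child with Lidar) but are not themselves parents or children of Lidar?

{Camera, GPS, Heading, IMU}

Children of Lidar: Radar, Sonar.
  Sonar has no other parent.
  Radar's other parents are Camera, GPS, Heading, IMU, Sonar.
Excluding nodes already adjacent to Lidar (Odometry, Radar, Sonar), the co-parent-only contribution is {Camera, GPS, Heading, IMU}.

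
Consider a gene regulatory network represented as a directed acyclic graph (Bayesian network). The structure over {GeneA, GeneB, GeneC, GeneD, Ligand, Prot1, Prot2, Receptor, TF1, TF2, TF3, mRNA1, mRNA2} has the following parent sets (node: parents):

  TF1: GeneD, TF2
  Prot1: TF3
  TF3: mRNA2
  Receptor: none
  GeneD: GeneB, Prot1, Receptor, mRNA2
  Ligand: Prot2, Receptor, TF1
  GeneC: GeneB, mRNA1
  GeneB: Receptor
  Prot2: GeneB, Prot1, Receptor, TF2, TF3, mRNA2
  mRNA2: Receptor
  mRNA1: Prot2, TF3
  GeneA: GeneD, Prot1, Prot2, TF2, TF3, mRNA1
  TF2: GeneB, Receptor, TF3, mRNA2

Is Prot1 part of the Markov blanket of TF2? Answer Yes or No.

Prot1 is a co-parent of TF2: both are parents of Prot2, GeneA.
So Prot1 ∈ MB(TF2).

Yes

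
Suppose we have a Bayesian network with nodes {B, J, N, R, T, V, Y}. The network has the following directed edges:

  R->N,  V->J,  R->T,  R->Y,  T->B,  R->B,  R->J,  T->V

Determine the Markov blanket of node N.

N's parents: R.
Children of N: none.
N has no children, so there are no co-parents.
Taking the union gives {R}.

{R}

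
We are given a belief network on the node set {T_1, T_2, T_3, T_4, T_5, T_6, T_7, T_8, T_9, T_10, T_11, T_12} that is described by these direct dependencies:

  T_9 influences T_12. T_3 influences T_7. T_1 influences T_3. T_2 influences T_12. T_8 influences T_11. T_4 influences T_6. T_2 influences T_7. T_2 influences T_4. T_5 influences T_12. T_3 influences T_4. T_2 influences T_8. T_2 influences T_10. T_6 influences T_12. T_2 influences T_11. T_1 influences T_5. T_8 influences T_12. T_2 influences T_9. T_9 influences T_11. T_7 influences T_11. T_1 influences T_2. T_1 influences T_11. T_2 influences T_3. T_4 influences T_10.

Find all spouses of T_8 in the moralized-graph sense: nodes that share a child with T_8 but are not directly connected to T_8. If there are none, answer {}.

Children of T_8: T_11, T_12.
  T_11: T_1, T_2, T_7, T_9
  T_12: T_2, T_5, T_6, T_9
Excluding nodes already adjacent to T_8 (T_2, T_11, T_12), the co-parent-only contribution is {T_1, T_5, T_6, T_7, T_9}.

{T_1, T_5, T_6, T_7, T_9}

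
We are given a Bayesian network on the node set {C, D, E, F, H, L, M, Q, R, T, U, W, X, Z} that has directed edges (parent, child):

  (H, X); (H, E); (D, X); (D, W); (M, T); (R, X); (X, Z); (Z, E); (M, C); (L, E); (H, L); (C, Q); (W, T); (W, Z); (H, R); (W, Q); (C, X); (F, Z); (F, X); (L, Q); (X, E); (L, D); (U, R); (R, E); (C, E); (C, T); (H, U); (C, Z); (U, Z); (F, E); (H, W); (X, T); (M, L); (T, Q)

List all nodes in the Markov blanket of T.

T has parents C, M, W, X.
T's children: Q.
Other parents of T's children:
  parents(Q) \ {T} = {C, L, W}.
Taking the union gives {C, L, M, Q, W, X}.

{C, L, M, Q, W, X}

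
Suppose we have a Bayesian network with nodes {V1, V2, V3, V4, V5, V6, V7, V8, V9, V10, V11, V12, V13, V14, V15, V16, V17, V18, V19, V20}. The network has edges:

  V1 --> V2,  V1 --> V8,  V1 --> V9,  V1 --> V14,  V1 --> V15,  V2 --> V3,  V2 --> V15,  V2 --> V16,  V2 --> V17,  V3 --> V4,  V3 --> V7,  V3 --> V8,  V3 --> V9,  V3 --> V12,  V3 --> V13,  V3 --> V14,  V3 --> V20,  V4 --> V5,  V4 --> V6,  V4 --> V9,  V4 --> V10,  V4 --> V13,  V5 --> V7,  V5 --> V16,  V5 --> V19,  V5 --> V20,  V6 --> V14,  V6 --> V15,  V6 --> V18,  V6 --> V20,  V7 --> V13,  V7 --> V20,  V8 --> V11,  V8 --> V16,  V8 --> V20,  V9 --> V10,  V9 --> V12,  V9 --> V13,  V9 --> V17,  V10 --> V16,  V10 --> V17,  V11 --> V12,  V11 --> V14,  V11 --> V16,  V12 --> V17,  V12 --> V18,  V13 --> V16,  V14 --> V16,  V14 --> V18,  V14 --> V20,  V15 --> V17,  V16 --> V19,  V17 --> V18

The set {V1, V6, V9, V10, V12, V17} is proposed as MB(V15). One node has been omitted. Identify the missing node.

By definition, MB(V15) is built from V15's parents, V15's children, and the co-parents of V15.
V15's parents: V1, V2, V6.
V15's children: V17.
Other parents of V15's children:
  V17's other parents are V2, V9, V10, V12.
MB(V15) = {V1, V2, V6, V9, V10, V12, V17}.
Comparing with the claimed set, V2 is missing.

V2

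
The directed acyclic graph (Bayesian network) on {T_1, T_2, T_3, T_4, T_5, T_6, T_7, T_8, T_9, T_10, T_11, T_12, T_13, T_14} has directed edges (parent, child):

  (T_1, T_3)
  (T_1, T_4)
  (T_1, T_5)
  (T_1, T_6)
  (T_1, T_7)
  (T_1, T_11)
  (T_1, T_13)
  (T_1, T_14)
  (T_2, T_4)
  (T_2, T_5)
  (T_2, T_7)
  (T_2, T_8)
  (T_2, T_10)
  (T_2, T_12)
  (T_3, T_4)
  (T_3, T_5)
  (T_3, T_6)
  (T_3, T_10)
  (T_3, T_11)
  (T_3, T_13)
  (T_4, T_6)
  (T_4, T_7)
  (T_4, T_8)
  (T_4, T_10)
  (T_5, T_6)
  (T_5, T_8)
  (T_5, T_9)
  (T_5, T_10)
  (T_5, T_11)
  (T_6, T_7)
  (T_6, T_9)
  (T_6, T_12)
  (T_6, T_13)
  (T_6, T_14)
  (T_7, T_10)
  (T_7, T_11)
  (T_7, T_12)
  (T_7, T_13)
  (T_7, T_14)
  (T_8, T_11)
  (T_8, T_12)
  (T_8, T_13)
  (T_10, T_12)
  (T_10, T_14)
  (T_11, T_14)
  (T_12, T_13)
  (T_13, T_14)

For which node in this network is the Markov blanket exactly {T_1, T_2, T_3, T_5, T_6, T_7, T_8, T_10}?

The target node must have every member of {T_1, T_2, T_3, T_5, T_6, T_7, T_8, T_10} as a parent, child, or co-parent, and no others.
Parents of T_4: T_1, T_2, T_3; children: T_6, T_7, T_8, T_10; co-parents: T_1, T_2, T_3, T_5, T_6, T_7.
These exactly cover the given set, so the node is T_4.

T_4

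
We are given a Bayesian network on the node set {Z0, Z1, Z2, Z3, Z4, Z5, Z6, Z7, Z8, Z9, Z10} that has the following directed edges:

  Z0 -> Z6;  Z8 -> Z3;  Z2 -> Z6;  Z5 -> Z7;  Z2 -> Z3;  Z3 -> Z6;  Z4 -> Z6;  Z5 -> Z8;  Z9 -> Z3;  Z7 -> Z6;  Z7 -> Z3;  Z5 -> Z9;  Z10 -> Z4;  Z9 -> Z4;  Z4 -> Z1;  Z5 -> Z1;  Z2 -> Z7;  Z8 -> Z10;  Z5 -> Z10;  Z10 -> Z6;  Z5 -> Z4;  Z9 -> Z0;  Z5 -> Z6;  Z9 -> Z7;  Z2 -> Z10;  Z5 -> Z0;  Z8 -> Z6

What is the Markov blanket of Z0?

{Z2, Z3, Z4, Z5, Z6, Z7, Z8, Z9, Z10}

Z0's parents: Z5, Z9.
Ch(Z0) = {Z6}.
For each child, the remaining parents (spouses of Z0):
  Z6's other parents are Z2, Z3, Z4, Z5, Z7, Z8, Z10.
So the Markov blanket of Z0 is {Z2, Z3, Z4, Z5, Z6, Z7, Z8, Z9, Z10}.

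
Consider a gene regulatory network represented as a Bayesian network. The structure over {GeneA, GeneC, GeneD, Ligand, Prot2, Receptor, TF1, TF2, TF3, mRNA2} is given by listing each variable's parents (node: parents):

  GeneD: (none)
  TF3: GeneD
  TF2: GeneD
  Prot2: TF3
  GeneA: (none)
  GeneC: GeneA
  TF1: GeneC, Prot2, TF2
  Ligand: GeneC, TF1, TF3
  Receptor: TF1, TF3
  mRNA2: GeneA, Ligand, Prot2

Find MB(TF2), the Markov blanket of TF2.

The Markov blanket of a node is its parents, its children, and the other parents of its children.
Pa(TF2) = {GeneD}.
TF2's children: TF1.
Co-parents of TF2 (other parents of its children):
  parents(TF1) \ {TF2} = {GeneC, Prot2}.
Union: {GeneD} ∪ {TF1} ∪ {GeneC, Prot2} = {GeneC, GeneD, Prot2, TF1}.

{GeneC, GeneD, Prot2, TF1}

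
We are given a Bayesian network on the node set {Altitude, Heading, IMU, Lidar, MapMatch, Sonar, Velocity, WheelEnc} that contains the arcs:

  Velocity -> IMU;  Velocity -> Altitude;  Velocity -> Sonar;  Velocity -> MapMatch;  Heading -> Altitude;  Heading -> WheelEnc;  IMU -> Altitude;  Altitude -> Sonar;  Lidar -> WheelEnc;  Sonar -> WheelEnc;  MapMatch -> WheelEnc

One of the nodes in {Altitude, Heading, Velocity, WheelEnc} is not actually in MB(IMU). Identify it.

WheelEnc

IMU's parents: Velocity.
Ch(IMU) = {Altitude}.
Other parents of IMU's children:
  parents(Altitude) \ {IMU} = {Heading, Velocity}.
MB(IMU) = {Altitude, Heading, Velocity}.
WheelEnc is neither a parent, child, nor co-parent of IMU, so it does not belong.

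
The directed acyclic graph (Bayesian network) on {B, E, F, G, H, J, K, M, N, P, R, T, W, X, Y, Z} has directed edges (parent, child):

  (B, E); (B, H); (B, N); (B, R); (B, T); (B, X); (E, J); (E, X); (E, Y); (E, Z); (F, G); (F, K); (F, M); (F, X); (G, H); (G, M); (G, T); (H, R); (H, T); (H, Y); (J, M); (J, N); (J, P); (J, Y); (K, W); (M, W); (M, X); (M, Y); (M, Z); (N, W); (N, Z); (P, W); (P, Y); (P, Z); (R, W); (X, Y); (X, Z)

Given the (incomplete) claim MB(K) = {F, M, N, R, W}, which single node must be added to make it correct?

P

A node's Markov blanket = Pa ∪ Ch ∪ (parents of Ch other than the node itself).
Pa(K) = {F}.
K has child W.
For each child, the remaining parents (spouses of K):
  W also has parents M, N, P, R.
MB(K) = {F, M, N, P, R, W}.
Comparing with the claimed set, P is missing.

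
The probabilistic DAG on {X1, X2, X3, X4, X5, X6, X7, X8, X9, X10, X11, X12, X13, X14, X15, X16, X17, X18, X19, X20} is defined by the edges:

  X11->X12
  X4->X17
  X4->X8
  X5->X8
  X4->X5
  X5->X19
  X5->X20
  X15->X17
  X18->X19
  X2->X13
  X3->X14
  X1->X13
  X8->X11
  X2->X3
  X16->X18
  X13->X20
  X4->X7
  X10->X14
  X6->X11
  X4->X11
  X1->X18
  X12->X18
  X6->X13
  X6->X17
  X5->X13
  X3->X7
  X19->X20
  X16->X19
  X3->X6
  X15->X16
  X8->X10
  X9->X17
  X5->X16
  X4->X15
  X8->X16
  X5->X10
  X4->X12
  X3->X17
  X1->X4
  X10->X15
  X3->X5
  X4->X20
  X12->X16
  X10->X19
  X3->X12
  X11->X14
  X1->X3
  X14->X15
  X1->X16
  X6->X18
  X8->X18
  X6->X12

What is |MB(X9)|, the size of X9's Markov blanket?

Recall MB(v) = parents ∪ children ∪ spouses, where spouses are the other parents of v's children.
X9's children: X17.
X9's parents: none.
Parents of each child, excluding X9:
  X17's other parents are X3, X4, X6, X15.
MB(X9) = {X3, X4, X6, X15, X17}, which has 5 nodes.

5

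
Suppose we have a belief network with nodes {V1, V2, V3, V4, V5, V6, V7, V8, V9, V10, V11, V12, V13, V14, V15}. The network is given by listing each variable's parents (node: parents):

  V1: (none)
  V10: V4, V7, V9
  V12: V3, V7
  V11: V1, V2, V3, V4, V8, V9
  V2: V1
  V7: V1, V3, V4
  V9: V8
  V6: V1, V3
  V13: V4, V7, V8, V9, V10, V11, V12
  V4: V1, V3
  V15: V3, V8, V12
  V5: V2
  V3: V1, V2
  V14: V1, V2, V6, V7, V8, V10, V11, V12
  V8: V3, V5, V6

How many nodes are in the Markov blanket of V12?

13

Pa(V12) = {V3, V7}.
Ch(V12) = {V13, V14, V15}.
Other parents of V12's children:
  V13's other parents are V4, V7, V8, V9, V10, V11.
  parents(V14) \ {V12} = {V1, V2, V6, V7, V8, V10, V11}.
  V15's other parents are V3, V8.
MB(V12) = {V1, V2, V3, V4, V6, V7, V8, V9, V10, V11, V13, V14, V15}, which has 13 nodes.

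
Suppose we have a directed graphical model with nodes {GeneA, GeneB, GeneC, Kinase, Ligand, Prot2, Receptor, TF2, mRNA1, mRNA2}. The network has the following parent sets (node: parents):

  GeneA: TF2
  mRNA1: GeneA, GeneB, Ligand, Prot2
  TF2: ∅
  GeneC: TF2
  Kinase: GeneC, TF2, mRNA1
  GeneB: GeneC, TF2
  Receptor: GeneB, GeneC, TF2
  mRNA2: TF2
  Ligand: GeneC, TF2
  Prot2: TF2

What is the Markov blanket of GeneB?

Parents of GeneB: GeneC, TF2.
Ch(GeneB) = {Receptor, mRNA1}.
Co-parents of GeneB (other parents of its children):
  Receptor: GeneC, TF2
  mRNA1: GeneA, Ligand, Prot2
MB(GeneB) = {GeneA, GeneC, Ligand, Prot2, Receptor, TF2, mRNA1}.

{GeneA, GeneC, Ligand, Prot2, Receptor, TF2, mRNA1}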